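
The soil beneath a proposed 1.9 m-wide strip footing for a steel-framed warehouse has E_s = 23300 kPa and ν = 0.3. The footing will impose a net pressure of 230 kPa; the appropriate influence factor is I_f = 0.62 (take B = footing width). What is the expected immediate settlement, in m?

Immediate (elastic) settlement: S_e = q·B·(1−ν²)/E_s · I_f.
S_e = 230 × 1.9 × (1 − 0.3²) / 23300 × 0.62
    = 230 × 1.9 × 0.91 / 23300 × 0.62
    = 0.01058 m

S_e ≈ 0.0106 m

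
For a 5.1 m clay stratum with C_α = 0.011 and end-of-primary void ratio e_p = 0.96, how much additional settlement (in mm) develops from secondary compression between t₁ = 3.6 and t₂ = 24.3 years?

S_s ≈ 23.7 mm

Secondary compression: S_s = C_α·H/(1+e_p)·log₁₀(t₂/t₁)
S_s = 0.011×5.1/(1+0.96)×log₁₀(24.3/3.6)
    = 0.02862 × 0.8293 = 0.02374 m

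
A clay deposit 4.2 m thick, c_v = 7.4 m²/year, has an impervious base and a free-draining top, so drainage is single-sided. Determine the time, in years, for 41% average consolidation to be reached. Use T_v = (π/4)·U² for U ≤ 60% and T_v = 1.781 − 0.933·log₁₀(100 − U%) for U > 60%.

Drainage path length: H_d = H = 4.2 m (single drainage).
U ≤ 60%: T_v = (π/4)·U² = (π/4)×0.41² = 0.13203.
t = T_v·H_d²/c_v = 0.13203×4.2²/7.4 = 0.3147 years.

t ≈ 0.315 years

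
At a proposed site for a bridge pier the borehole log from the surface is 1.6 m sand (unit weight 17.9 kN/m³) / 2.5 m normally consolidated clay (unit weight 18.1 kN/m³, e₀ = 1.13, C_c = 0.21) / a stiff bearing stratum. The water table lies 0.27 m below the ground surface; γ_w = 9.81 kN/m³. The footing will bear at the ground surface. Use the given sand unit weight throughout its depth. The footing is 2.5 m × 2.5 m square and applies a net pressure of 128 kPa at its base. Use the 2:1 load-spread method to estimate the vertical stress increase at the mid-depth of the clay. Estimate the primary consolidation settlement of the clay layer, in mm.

S_c ≈ 78.2 mm

Mid-depth of clay below the ground surface: z = 1.6 + 2.5/2 = 2.85 m.
Total vertical stress at mid-clay: σ_v = 17.9×1.6 + 18.1×1.25 = 51.265 kPa.
Pore pressure: u = 9.81×(2.85 − 0.27) = 25.31 kPa.
Initial effective stress: σ'_0 = σ_v − u = 51.265 − 25.31 = 25.955 kPa.
Stress increase at mid-clay by the 2:1 spreading method:
Δσ = qBL/((B+z)(L+z)) = 128×2.5×2.5/((2.5+2.85)(2.5+2.85)) = 27.95 kPa
Final effective stress: σ'_f = σ'_0 + Δσ = 25.955 + 27.95 = 53.905 kPa.
Normally consolidated clay, so the full stress increment lies on the virgin compression line:
S_c = C_c·H/(1+e₀)·log₁₀(σ'_f/σ'_0) = 0.21×2.5/(1+1.13)×log₁₀(53.905/25.955)
    = 0.24648 × 0.31741 = 0.07824 m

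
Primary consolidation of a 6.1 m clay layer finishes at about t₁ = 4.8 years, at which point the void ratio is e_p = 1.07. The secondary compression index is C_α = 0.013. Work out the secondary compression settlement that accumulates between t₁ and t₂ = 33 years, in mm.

S_s ≈ 32.1 mm

Secondary compression: S_s = C_α·H/(1+e_p)·log₁₀(t₂/t₁)
S_s = 0.013×6.1/(1+1.07)×log₁₀(33/4.8)
    = 0.03831 × 0.8373 = 0.03208 m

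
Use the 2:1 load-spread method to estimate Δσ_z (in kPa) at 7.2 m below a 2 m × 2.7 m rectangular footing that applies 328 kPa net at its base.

By the 2:1 method the load spreads at 1 horizontal : 2 vertical, so at depth z the loaded area has grown by z in each plan dimension:
Δσ = qBL/((B+z)(L+z)) = 328×2×2.7/((2+7.2)(2.7+7.2)) = 19.447 kPa

Δσ_z ≈ 19.4 kPa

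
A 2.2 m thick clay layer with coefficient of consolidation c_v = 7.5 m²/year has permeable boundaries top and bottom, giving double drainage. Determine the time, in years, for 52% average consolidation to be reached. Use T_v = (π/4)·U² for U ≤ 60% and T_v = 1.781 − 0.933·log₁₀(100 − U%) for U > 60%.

t ≈ 0.0343 years

Drainage path length: H_d = H/2 = 1.1 m (double drainage).
U ≤ 60%: T_v = (π/4)·U² = (π/4)×0.52² = 0.21237.
t = T_v·H_d²/c_v = 0.21237×1.1²/7.5 = 0.03426 years.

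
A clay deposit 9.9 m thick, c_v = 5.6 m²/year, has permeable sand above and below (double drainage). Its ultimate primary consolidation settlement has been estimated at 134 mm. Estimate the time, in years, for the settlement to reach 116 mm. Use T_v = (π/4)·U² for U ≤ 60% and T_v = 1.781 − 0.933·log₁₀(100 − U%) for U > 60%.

t ≈ 3.19 years

Drainage path length: H_d = H/2 = 4.95 m (double drainage).
U = S(t)/S_ult = 116/134 = 0.8657.
U > 60%: T_v = 1.781 − 0.933·log₁₀(100 − 86.567) = 0.72842.
t = T_v·H_d²/c_v = 0.72842×4.95²/5.6 = 3.187 years.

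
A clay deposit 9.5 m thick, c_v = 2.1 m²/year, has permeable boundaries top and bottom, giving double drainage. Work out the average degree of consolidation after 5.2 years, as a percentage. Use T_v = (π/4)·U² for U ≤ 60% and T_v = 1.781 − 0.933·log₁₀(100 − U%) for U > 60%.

U ≈ 75.4 %

Drainage path length: H_d = H/2 = 4.75 m (double drainage).
T_v = c_v·t/H_d² = 2.1×5.2/4.75² = 0.48399.
T_v = 0.48399 corresponds to the U > 60% branch:
U = 1 − 10^((1.781 − T_v)/0.933)/100 = 0.7544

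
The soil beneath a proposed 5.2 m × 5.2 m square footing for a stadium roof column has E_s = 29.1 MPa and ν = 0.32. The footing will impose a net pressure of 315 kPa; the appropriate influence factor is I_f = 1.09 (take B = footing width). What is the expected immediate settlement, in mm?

S_e ≈ 55.1 mm

Immediate (elastic) settlement: S_e = q·B·(1−ν²)/E_s · I_f.
E_s = 29.1 MPa = 29100 kPa.
S_e = 315 × 5.2 × (1 − 0.32²) / 29100 × 1.09
    = 315 × 5.2 × 0.8976 / 29100 × 1.09
    = 0.05507 m = 55.07 mm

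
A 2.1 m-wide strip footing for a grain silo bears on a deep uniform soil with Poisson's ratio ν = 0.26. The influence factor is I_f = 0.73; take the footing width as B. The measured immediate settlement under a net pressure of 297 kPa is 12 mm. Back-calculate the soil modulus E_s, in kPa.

S_e = q·B·(1−ν²)/E_s · I_f  ⇒  E_s = q·B·(1−ν²)·I_f / S_e.
E_s = 297 × 2.1 × 0.9324 × 0.73 / 0.012 = 35380 kPa

E_s ≈ 35400 kPa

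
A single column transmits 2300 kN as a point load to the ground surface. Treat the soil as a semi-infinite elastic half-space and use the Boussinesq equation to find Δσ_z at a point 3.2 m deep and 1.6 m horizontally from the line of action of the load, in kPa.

Boussinesq vertical stress below a point load on an elastic half-space:
Δσ_z = 3P/(2πz²) · [1 + (r/z)²]^(−5/2)
r/z = 1.6/3.2 = 0.5; [1+(r/z)²]^(−5/2) = 0.57243.
Δσ_z = 3×2300/(2π×3.2²) × 0.57243 = 107.24 × 0.57243 = 61.39 kPa

Δσ_z ≈ 61.4 kPa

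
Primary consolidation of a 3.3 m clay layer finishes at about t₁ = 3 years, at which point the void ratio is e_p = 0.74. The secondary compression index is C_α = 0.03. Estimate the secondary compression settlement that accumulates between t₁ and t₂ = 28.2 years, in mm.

Secondary compression: S_s = C_α·H/(1+e_p)·log₁₀(t₂/t₁)
S_s = 0.03×3.3/(1+0.74)×log₁₀(28.2/3)
    = 0.0569 × 0.9731 = 0.05537 m

S_s ≈ 55.4 mm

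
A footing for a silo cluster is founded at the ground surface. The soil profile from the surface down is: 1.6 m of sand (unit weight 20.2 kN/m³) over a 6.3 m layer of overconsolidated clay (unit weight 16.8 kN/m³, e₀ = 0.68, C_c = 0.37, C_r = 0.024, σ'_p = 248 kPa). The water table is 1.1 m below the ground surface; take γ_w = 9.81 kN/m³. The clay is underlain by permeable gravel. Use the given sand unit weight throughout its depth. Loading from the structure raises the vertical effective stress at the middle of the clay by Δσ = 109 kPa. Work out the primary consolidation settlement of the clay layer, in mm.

S_c ≈ 45.5 mm

Mid-depth of clay below the ground surface: z = 1.6 + 6.3/2 = 4.75 m.
Total vertical stress at mid-clay: σ_v = 20.2×1.6 + 16.8×3.15 = 85.24 kPa.
Pore pressure: u = 9.81×(4.75 − 1.1) = 35.806 kPa.
Initial effective stress: σ'_0 = σ_v − u = 85.24 − 35.806 = 49.434 kPa.
Final effective stress: σ'_f = 49.434 + 109 = 158.43 kPa.
σ'_f = 158.43 ≤ σ'_p = 248 kPa, so the clay remains overconsolidated and only the recompression index applies:
S_c = C_r·H/(1+e₀)·log₁₀(σ'_f/σ'_0) = 0.024×6.3/1.68×log₁₀(158.43/49.434)
    = 0.09 × 0.50581 = 0.04552 m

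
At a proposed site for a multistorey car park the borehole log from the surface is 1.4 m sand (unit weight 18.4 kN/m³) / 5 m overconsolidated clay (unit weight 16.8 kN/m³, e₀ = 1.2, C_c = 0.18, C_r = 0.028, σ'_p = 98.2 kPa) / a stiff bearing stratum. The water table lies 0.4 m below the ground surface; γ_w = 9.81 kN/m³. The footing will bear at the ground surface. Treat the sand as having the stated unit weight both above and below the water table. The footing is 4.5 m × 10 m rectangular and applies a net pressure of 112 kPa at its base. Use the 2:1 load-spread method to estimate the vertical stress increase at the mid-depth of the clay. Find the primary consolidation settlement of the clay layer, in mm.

Mid-depth of clay below the ground surface: z = 1.4 + 5/2 = 3.9 m.
Total vertical stress at mid-clay: σ_v = 18.4×1.4 + 16.8×2.5 = 67.76 kPa.
Pore pressure: u = 9.81×(3.9 − 0.4) = 34.335 kPa.
Initial effective stress: σ'_0 = σ_v − u = 67.76 − 34.335 = 33.425 kPa.
Stress increase at mid-clay by the 2:1 spreading method:
Δσ = qBL/((B+z)(L+z)) = 112×4.5×10/((4.5+3.9)(10+3.9)) = 43.165 kPa
Final effective stress: σ'_f = 33.425 + 43.165 = 76.59 kPa.
σ'_f = 76.59 ≤ σ'_p = 98.2 kPa, so the clay remains overconsolidated and only the recompression index applies:
S_c = C_r·H/(1+e₀)·log₁₀(σ'_f/σ'_0) = 0.028×5/2.2×log₁₀(76.59/33.425)
    = 0.063636 × 0.3601 = 0.02292 m

S_c ≈ 22.9 mm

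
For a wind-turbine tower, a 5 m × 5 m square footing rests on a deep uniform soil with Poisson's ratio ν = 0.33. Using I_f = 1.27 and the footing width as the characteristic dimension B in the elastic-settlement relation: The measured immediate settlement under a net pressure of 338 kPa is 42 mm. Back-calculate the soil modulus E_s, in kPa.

S_e = q·B·(1−ν²)/E_s · I_f  ⇒  E_s = q·B·(1−ν²)·I_f / S_e.
E_s = 338 × 5 × 0.8911 × 1.27 / 0.042 = 45540 kPa

E_s ≈ 45500 kPa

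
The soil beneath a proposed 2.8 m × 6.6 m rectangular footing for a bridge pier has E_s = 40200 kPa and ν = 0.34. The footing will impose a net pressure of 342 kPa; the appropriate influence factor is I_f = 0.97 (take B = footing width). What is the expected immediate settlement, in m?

Immediate (elastic) settlement: S_e = q·B·(1−ν²)/E_s · I_f.
S_e = 342 × 2.8 × (1 − 0.34²) / 40200 × 0.97
    = 342 × 2.8 × 0.8844 / 40200 × 0.97
    = 0.02044 m

S_e ≈ 0.0204 m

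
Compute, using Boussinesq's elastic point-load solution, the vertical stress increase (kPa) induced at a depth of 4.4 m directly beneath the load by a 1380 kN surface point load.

Δσ_z ≈ 34 kPa

Boussinesq vertical stress below a point load on an elastic half-space:
Δσ_z = 3P/(2πz²) · [1 + (r/z)²]^(−5/2)
r/z = 0/4.4 = 0; [1+(r/z)²]^(−5/2) = 1.
Δσ_z = 3×1380/(2π×4.4²) × 1 = 34.034 × 1 = 34.03 kPa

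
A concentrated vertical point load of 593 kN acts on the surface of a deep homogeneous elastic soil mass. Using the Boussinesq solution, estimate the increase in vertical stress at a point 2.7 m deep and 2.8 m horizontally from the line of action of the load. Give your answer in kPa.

Δσ_z ≈ 6.26 kPa

Boussinesq vertical stress below a point load on an elastic half-space:
Δσ_z = 3P/(2πz²) · [1 + (r/z)²]^(−5/2)
r/z = 2.8/2.7 = 1.037; [1+(r/z)²]^(−5/2) = 0.16115.
Δσ_z = 3×593/(2π×2.7²) × 0.16115 = 38.839 × 0.16115 = 6.259 kPa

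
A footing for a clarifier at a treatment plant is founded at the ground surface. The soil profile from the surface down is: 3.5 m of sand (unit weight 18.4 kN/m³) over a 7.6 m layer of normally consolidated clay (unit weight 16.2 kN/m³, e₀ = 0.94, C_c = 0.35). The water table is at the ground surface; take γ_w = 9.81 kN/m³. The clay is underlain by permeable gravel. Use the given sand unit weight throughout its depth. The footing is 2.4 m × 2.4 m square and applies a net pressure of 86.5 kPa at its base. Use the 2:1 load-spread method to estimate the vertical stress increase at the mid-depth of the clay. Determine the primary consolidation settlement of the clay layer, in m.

Mid-depth of clay below the ground surface: z = 3.5 + 7.6/2 = 7.3 m.
Total vertical stress at mid-clay: σ_v = 18.4×3.5 + 16.2×3.8 = 125.96 kPa.
Pore pressure: u = 9.81×(7.3 − 0) = 71.613 kPa.
Initial effective stress: σ'_0 = σ_v − u = 125.96 − 71.613 = 54.347 kPa.
Stress increase at mid-clay by the 2:1 spreading method:
Δσ = qBL/((B+z)(L+z)) = 86.5×2.4×2.4/((2.4+7.3)(2.4+7.3)) = 5.2954 kPa
Final effective stress: σ'_f = σ'_0 + Δσ = 54.347 + 5.2954 = 59.642 kPa.
Normally consolidated clay, so the full stress increment lies on the virgin compression line:
S_c = C_c·H/(1+e₀)·log₁₀(σ'_f/σ'_0) = 0.35×7.6/(1+0.94)×log₁₀(59.642/54.347)
    = 1.3711 × 0.040377 = 0.05536 m

S_c ≈ 0.0554 m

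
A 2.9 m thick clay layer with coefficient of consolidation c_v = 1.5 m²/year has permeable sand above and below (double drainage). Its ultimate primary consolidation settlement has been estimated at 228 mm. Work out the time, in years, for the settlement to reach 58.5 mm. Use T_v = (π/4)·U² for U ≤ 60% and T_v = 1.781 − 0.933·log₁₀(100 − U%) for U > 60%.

Drainage path length: H_d = H/2 = 1.45 m (double drainage).
U = S(t)/S_ult = 58.5/228 = 0.2566.
U ≤ 60%: T_v = (π/4)·U² = (π/4)×0.25658² = 0.051705.
t = T_v·H_d²/c_v = 0.051705×1.45²/1.5 = 0.07247 years.

t ≈ 0.0725 years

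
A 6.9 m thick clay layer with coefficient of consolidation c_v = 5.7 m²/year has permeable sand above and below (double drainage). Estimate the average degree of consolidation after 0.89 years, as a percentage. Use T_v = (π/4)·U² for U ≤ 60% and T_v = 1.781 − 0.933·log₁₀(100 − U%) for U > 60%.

Drainage path length: H_d = H/2 = 3.45 m (double drainage).
T_v = c_v·t/H_d² = 5.7×0.89/3.45² = 0.42621.
T_v = 0.42621 corresponds to the U > 60% branch:
U = 1 − 10^((1.781 − T_v)/0.933)/100 = 0.7168

U ≈ 71.7 %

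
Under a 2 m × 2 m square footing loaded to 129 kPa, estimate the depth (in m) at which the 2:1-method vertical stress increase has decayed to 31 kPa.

z ≈ 2.08 m

2:1 spreading — at depth z the loaded area has grown by z in each plan dimension:
qB²/(B+z)² = Δσ_z ⇒ z = B(√(q/Δσ_z) − 1) = 2×(√(129/31) − 1) = 2.08 m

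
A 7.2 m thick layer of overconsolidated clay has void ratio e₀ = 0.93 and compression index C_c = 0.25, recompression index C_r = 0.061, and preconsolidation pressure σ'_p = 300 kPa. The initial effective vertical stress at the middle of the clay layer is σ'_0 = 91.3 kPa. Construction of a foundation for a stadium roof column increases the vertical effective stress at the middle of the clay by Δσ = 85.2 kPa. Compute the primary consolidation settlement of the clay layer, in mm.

S_c ≈ 65.1 mm

Final effective stress: σ'_f = 91.3 + 85.2 = 176.5 kPa.
σ'_f = 176.5 ≤ σ'_p = 300 kPa, so the clay remains overconsolidated and only the recompression index applies:
S_c = C_r·H/(1+e₀)·log₁₀(σ'_f/σ'_0) = 0.061×7.2/1.93×log₁₀(176.5/91.3)
    = 0.22757 × 0.28627 = 0.06515 m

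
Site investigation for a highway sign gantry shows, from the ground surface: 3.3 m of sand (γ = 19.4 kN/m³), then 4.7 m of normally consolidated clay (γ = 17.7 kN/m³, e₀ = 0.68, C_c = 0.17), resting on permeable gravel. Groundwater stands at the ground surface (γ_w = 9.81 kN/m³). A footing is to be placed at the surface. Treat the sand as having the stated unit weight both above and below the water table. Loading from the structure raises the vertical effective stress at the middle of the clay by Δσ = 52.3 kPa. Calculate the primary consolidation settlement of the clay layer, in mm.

S_c ≈ 147 mm

Mid-depth of clay below the ground surface: z = 3.3 + 4.7/2 = 5.65 m.
Total vertical stress at mid-clay: σ_v = 19.4×3.3 + 17.7×2.35 = 105.61 kPa.
Pore pressure: u = 9.81×(5.65 − 0) = 55.427 kPa.
Initial effective stress: σ'_0 = σ_v − u = 105.61 − 55.427 = 50.183 kPa.
Final effective stress: σ'_f = σ'_0 + Δσ = 50.183 + 52.3 = 102.48 kPa.
Normally consolidated clay, so the full stress increment lies on the virgin compression line:
S_c = C_c·H/(1+e₀)·log₁₀(σ'_f/σ'_0) = 0.17×4.7/(1+0.68)×log₁₀(102.48/50.183)
    = 0.4756 × 0.31008 = 0.1475 m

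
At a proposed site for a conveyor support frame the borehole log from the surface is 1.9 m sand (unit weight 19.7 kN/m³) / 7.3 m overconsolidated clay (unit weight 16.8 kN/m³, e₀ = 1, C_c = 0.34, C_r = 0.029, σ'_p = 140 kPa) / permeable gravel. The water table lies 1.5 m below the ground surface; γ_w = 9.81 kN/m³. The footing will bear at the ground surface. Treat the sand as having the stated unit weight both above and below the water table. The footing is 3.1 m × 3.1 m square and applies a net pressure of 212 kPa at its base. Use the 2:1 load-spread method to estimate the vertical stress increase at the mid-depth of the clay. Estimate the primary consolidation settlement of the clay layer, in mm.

S_c ≈ 17.4 mm

Mid-depth of clay below the ground surface: z = 1.9 + 7.3/2 = 5.55 m.
Total vertical stress at mid-clay: σ_v = 19.7×1.9 + 16.8×3.65 = 98.75 kPa.
Pore pressure: u = 9.81×(5.55 − 1.5) = 39.73 kPa.
Initial effective stress: σ'_0 = σ_v − u = 98.75 − 39.73 = 59.02 kPa.
Stress increase at mid-clay by the 2:1 spreading method:
Δσ = qBL/((B+z)(L+z)) = 212×3.1×3.1/((3.1+5.55)(3.1+5.55)) = 27.229 kPa
Final effective stress: σ'_f = 59.02 + 27.229 = 86.249 kPa.
σ'_f = 86.249 ≤ σ'_p = 140 kPa, so the clay remains overconsolidated and only the recompression index applies:
S_c = C_r·H/(1+e₀)·log₁₀(σ'_f/σ'_0) = 0.029×7.3/2×log₁₀(86.249/59.02)
    = 0.10585 × 0.16475 = 0.01744 m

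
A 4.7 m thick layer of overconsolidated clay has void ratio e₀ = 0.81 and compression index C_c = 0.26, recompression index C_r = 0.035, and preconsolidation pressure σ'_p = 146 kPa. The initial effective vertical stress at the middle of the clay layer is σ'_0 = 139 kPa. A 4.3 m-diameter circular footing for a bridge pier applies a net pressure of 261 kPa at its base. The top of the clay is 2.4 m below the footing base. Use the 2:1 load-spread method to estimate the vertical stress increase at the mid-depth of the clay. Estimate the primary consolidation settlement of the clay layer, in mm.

S_c ≈ 91.2 mm

Mid-depth of clay below the footing base: z = 2.4 + 4.7/2 = 4.75 m.
Stress increase at mid-clay by the 2:1 spreading method:
Δσ ≈ qD²/(D+z)² = 261×4.3²/(4.3+4.75)² = 58.922 kPa
Final effective stress: σ'_f = 139 + 58.922 = 197.92 kPa.
σ'_f = 197.92 > σ'_p = 146 kPa, so the stress path crosses the preconsolidation pressure — recompression up to σ'_p, then virgin compression beyond:
S_c = H/(1+e₀)·[C_r·log₁₀(σ'_p/σ'_0) + C_c·log₁₀(σ'_f/σ'_p)]
    = 4.7/1.81 × [0.035×log₁₀(146/139) + 0.26×log₁₀(197.92/146)]
    = 2.5967 × [0.00074683 + 0.034356] = 0.09115 m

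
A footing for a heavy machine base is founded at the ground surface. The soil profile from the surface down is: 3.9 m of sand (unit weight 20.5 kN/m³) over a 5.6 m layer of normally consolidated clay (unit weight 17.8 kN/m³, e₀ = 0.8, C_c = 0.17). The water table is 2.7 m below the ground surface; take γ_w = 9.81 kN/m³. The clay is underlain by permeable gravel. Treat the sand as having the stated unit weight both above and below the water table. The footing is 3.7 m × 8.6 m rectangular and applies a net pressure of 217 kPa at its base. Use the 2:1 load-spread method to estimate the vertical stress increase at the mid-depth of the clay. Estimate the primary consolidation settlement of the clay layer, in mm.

Mid-depth of clay below the ground surface: z = 3.9 + 5.6/2 = 6.7 m.
Total vertical stress at mid-clay: σ_v = 20.5×3.9 + 17.8×2.8 = 129.79 kPa.
Pore pressure: u = 9.81×(6.7 − 2.7) = 39.24 kPa.
Initial effective stress: σ'_0 = σ_v − u = 129.79 − 39.24 = 90.55 kPa.
Stress increase at mid-clay by the 2:1 spreading method:
Δσ = qBL/((B+z)(L+z)) = 217×3.7×8.6/((3.7+6.7)(8.6+6.7)) = 43.395 kPa
Final effective stress: σ'_f = σ'_0 + Δσ = 90.55 + 43.395 = 133.94 kPa.
Normally consolidated clay, so the full stress increment lies on the virgin compression line:
S_c = C_c·H/(1+e₀)·log₁₀(σ'_f/σ'_0) = 0.17×5.6/(1+0.8)×log₁₀(133.94/90.55)
    = 0.52889 × 0.17002 = 0.08992 m

S_c ≈ 89.9 mm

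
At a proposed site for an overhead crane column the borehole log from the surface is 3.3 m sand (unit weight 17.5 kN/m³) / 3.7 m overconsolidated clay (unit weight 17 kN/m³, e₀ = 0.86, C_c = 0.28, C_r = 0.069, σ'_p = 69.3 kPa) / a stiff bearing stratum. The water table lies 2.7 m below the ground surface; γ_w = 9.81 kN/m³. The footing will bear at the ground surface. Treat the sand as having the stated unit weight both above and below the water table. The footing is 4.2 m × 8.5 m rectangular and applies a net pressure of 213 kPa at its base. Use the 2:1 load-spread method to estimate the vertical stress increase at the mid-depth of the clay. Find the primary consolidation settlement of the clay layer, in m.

Mid-depth of clay below the ground surface: z = 3.3 + 3.7/2 = 5.15 m.
Total vertical stress at mid-clay: σ_v = 17.5×3.3 + 17×1.85 = 89.2 kPa.
Pore pressure: u = 9.81×(5.15 − 2.7) = 24.035 kPa.
Initial effective stress: σ'_0 = σ_v − u = 89.2 − 24.035 = 65.165 kPa.
Stress increase at mid-clay by the 2:1 spreading method:
Δσ = qBL/((B+z)(L+z)) = 213×4.2×8.5/((4.2+5.15)(8.5+5.15)) = 59.58 kPa
Final effective stress: σ'_f = 65.165 + 59.58 = 124.75 kPa.
σ'_f = 124.75 > σ'_p = 69.3 kPa, so the stress path crosses the preconsolidation pressure — recompression up to σ'_p, then virgin compression beyond:
S_c = H/(1+e₀)·[C_r·log₁₀(σ'_p/σ'_0) + C_c·log₁₀(σ'_f/σ'_p)]
    = 3.7/1.86 × [0.069×log₁₀(69.3/65.165) + 0.28×log₁₀(124.75/69.3)]
    = 1.9892 × [0.0018436 + 0.071486] = 0.1459 m

S_c ≈ 0.146 m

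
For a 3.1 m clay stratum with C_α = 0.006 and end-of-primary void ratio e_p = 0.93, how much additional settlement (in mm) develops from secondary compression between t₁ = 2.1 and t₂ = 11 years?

S_s ≈ 6.93 mm

Secondary compression: S_s = C_α·H/(1+e_p)·log₁₀(t₂/t₁)
S_s = 0.006×3.1/(1+0.93)×log₁₀(11/2.1)
    = 0.009637 × 0.7192 = 0.006931 m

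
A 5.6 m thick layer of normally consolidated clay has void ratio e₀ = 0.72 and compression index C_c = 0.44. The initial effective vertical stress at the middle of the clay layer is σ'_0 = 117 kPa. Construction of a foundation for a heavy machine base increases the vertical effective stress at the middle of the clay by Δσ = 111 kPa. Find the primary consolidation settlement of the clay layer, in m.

Final effective stress: σ'_f = σ'_0 + Δσ = 117 + 111 = 228 kPa.
Normally consolidated clay, so the full stress increment lies on the virgin compression line:
S_c = C_c·H/(1+e₀)·log₁₀(σ'_f/σ'_0) = 0.44×5.6/(1+0.72)×log₁₀(228/117)
    = 1.4326 × 0.28975 = 0.4151 m

S_c ≈ 0.415 m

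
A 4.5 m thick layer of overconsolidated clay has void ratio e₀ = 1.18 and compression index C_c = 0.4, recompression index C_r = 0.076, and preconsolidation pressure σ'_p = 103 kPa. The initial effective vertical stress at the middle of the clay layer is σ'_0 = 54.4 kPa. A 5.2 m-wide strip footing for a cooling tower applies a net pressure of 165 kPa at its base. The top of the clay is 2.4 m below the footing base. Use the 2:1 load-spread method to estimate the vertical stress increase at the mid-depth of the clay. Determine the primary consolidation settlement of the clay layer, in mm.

Mid-depth of clay below the footing base: z = 2.4 + 4.5/2 = 4.65 m.
Stress increase at mid-clay by the 2:1 spreading method:
Δσ = qB/(B+z) = 165×5.2/(5.2+4.65) = 87.107 kPa
Final effective stress: σ'_f = 54.4 + 87.107 = 141.51 kPa.
σ'_f = 141.51 > σ'_p = 103 kPa, so the stress path crosses the preconsolidation pressure — recompression up to σ'_p, then virgin compression beyond:
S_c = H/(1+e₀)·[C_r·log₁₀(σ'_p/σ'_0) + C_c·log₁₀(σ'_f/σ'_p)]
    = 4.5/2.18 × [0.076×log₁₀(103/54.4) + 0.4×log₁₀(141.51/103)]
    = 2.0642 × [0.02107 + 0.05518] = 0.1574 m

S_c ≈ 157 mm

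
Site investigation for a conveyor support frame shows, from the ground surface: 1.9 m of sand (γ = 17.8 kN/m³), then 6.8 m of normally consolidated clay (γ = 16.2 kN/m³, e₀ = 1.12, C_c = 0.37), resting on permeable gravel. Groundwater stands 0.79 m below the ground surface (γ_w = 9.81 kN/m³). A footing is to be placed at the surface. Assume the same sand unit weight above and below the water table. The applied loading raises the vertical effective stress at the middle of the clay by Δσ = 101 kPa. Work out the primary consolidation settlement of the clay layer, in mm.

Mid-depth of clay below the ground surface: z = 1.9 + 6.8/2 = 5.3 m.
Total vertical stress at mid-clay: σ_v = 17.8×1.9 + 16.2×3.4 = 88.9 kPa.
Pore pressure: u = 9.81×(5.3 − 0.79) = 44.243 kPa.
Initial effective stress: σ'_0 = σ_v − u = 88.9 − 44.243 = 44.657 kPa.
Final effective stress: σ'_f = σ'_0 + Δσ = 44.657 + 101 = 145.66 kPa.
Normally consolidated clay, so the full stress increment lies on the virgin compression line:
S_c = C_c·H/(1+e₀)·log₁₀(σ'_f/σ'_0) = 0.37×6.8/(1+1.12)×log₁₀(145.66/44.657)
    = 1.1868 × 0.51345 = 0.6094 m

S_c ≈ 609 mm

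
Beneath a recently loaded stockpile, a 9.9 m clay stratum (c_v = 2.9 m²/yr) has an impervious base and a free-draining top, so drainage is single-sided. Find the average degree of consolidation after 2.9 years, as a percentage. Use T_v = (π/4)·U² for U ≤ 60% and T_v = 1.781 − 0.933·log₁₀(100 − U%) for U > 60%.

U ≈ 33.1 %

Drainage path length: H_d = H = 9.9 m (single drainage).
T_v = c_v·t/H_d² = 2.9×2.9/9.9² = 0.085808.
T_v = 0.085808 corresponds to the U ≤ 60% branch:
U = √(4T_v/π) = 0.3305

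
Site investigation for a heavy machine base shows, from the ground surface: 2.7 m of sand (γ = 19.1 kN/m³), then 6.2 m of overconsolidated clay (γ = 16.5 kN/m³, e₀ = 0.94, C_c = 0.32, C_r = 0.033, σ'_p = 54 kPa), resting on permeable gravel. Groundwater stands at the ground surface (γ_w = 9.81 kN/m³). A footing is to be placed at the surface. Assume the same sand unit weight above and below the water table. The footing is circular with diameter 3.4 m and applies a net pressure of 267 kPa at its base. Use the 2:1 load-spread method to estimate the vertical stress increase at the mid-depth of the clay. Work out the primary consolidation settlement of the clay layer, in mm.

Mid-depth of clay below the ground surface: z = 2.7 + 6.2/2 = 5.8 m.
Total vertical stress at mid-clay: σ_v = 19.1×2.7 + 16.5×3.1 = 102.72 kPa.
Pore pressure: u = 9.81×(5.8 − 0) = 56.898 kPa.
Initial effective stress: σ'_0 = σ_v − u = 102.72 − 56.898 = 45.822 kPa.
Stress increase at mid-clay by the 2:1 spreading method:
Δσ ≈ qD²/(D+z)² = 267×3.4²/(3.4+5.8)² = 36.466 kPa
Final effective stress: σ'_f = 45.822 + 36.466 = 82.288 kPa.
σ'_f = 82.288 > σ'_p = 54 kPa, so the stress path crosses the preconsolidation pressure — recompression up to σ'_p, then virgin compression beyond:
S_c = H/(1+e₀)·[C_r·log₁₀(σ'_p/σ'_0) + C_c·log₁₀(σ'_f/σ'_p)]
    = 6.2/1.94 × [0.033×log₁₀(54/45.822) + 0.32×log₁₀(82.288/54)]
    = 3.1959 × [0.0023536 + 0.058542] = 0.1946 m

S_c ≈ 195 mm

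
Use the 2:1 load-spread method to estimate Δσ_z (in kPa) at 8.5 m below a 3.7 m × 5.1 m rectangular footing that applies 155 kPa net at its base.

Δσ_z ≈ 17.6 kPa

By the 2:1 method the load spreads at 1 horizontal : 2 vertical, so at depth z the loaded area has grown by z in each plan dimension:
Δσ = qBL/((B+z)(L+z)) = 155×3.7×5.1/((3.7+8.5)(5.1+8.5)) = 17.628 kPa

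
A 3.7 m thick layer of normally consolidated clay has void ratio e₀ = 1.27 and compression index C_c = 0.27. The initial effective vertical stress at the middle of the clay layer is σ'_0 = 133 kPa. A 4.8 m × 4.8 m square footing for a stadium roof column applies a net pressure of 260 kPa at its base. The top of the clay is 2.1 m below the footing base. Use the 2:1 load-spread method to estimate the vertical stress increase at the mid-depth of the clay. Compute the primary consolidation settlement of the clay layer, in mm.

S_c ≈ 88.4 mm

Mid-depth of clay below the footing base: z = 2.1 + 3.7/2 = 3.95 m.
Stress increase at mid-clay by the 2:1 spreading method:
Δσ = qBL/((B+z)(L+z)) = 260×4.8×4.8/((4.8+3.95)(4.8+3.95)) = 78.242 kPa
Final effective stress: σ'_f = σ'_0 + Δσ = 133 + 78.242 = 211.24 kPa.
Normally consolidated clay, so the full stress increment lies on the virgin compression line:
S_c = C_c·H/(1+e₀)·log₁₀(σ'_f/σ'_0) = 0.27×3.7/(1+1.27)×log₁₀(211.24/133)
    = 0.44009 × 0.20092 = 0.08842 m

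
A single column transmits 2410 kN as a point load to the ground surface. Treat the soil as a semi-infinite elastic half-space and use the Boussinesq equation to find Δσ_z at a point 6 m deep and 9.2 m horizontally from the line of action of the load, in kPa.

Boussinesq vertical stress below a point load on an elastic half-space:
Δσ_z = 3P/(2πz²) · [1 + (r/z)²]^(−5/2)
r/z = 9.2/6 = 1.5333; [1+(r/z)²]^(−5/2) = 0.048644.
Δσ_z = 3×2410/(2π×6²) × 0.048644 = 31.964 × 0.048644 = 1.555 kPa

Δσ_z ≈ 1.55 kPa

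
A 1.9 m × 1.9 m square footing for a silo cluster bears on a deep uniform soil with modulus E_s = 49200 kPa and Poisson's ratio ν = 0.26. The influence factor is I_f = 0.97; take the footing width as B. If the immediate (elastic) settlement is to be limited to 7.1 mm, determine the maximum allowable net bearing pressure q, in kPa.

q ≈ 203 kPa

S_e = q·B·(1−ν²)/E_s · I_f  ⇒  q = S_e·E_s / (B·(1−ν²)·I_f).
q = 0.0071 × 49200 / (1.9 × 0.9324 × 0.97) = 203.3 kPa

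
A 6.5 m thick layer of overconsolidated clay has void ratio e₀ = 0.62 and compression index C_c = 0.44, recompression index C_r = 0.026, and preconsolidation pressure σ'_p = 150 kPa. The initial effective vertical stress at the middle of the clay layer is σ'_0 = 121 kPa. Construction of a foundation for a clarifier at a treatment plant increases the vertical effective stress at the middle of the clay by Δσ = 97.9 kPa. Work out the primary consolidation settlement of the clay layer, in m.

Final effective stress: σ'_f = 121 + 97.9 = 218.9 kPa.
σ'_f = 218.9 > σ'_p = 150 kPa, so the stress path crosses the preconsolidation pressure — recompression up to σ'_p, then virgin compression beyond:
S_c = H/(1+e₀)·[C_r·log₁₀(σ'_p/σ'_0) + C_c·log₁₀(σ'_f/σ'_p)]
    = 6.5/1.62 × [0.026×log₁₀(150/121) + 0.44×log₁₀(218.9/150)]
    = 4.0123 × [0.002426 + 0.072228] = 0.2995 m

S_c ≈ 0.3 m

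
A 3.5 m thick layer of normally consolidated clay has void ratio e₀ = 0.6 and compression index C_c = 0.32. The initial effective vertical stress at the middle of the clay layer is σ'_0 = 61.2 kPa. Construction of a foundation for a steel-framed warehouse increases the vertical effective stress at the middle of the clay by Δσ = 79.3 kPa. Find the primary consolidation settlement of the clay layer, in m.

S_c ≈ 0.253 m

Final effective stress: σ'_f = σ'_0 + Δσ = 61.2 + 79.3 = 140.5 kPa.
Normally consolidated clay, so the full stress increment lies on the virgin compression line:
S_c = C_c·H/(1+e₀)·log₁₀(σ'_f/σ'_0) = 0.32×3.5/(1+0.6)×log₁₀(140.5/61.2)
    = 0.7 × 0.36092 = 0.2526 m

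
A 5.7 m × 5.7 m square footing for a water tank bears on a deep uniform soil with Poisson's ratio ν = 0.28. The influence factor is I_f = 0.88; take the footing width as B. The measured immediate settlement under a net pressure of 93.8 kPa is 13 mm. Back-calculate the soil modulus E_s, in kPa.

S_e = q·B·(1−ν²)/E_s · I_f  ⇒  E_s = q·B·(1−ν²)·I_f / S_e.
E_s = 93.8 × 5.7 × 0.9216 × 0.88 / 0.013 = 33350 kPa

E_s ≈ 33400 kPa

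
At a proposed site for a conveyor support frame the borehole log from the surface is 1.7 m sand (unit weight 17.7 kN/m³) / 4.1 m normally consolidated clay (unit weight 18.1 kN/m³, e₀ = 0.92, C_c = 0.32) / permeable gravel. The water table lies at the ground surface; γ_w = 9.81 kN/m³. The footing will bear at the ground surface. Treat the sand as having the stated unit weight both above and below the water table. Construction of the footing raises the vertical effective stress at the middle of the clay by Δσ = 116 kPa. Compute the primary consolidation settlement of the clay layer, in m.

Mid-depth of clay below the ground surface: z = 1.7 + 4.1/2 = 3.75 m.
Total vertical stress at mid-clay: σ_v = 17.7×1.7 + 18.1×2.05 = 67.195 kPa.
Pore pressure: u = 9.81×(3.75 − 0) = 36.788 kPa.
Initial effective stress: σ'_0 = σ_v − u = 67.195 − 36.788 = 30.407 kPa.
Final effective stress: σ'_f = σ'_0 + Δσ = 30.407 + 116 = 146.41 kPa.
Normally consolidated clay, so the full stress increment lies on the virgin compression line:
S_c = C_c·H/(1+e₀)·log₁₀(σ'_f/σ'_0) = 0.32×4.1/(1+0.92)×log₁₀(146.41/30.407)
    = 0.68333 × 0.6826 = 0.4664 m

S_c ≈ 0.466 m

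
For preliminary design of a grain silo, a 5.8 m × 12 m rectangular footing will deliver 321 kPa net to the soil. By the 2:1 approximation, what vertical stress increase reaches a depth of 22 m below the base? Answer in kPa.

Δσ_z ≈ 23.6 kPa

By the 2:1 method the load spreads at 1 horizontal : 2 vertical, so at depth z the loaded area has grown by z in each plan dimension:
Δσ = qBL/((B+z)(L+z)) = 321×5.8×12/((5.8+22)(12+22)) = 23.637 kPa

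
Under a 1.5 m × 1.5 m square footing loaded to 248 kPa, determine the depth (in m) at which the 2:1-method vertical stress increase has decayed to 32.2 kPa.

2:1 spreading — at depth z the loaded area has grown by z in each plan dimension:
qB²/(B+z)² = Δσ_z ⇒ z = B(√(q/Δσ_z) − 1) = 1.5×(√(248/32.2) − 1) = 2.663 m

z ≈ 2.66 m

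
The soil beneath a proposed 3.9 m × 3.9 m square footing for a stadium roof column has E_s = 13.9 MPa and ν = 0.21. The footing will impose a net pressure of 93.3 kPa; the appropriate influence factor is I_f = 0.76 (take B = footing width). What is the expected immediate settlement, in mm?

Immediate (elastic) settlement: S_e = q·B·(1−ν²)/E_s · I_f.
E_s = 13.9 MPa = 13900 kPa.
S_e = 93.3 × 3.9 × (1 − 0.21²) / 13900 × 0.76
    = 93.3 × 3.9 × 0.9559 / 13900 × 0.76
    = 0.01902 m = 19.02 mm

S_e ≈ 19 mm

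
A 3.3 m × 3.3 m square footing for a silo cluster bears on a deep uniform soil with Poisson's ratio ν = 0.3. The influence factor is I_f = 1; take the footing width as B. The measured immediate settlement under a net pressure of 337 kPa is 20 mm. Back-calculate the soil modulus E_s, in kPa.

S_e = q·B·(1−ν²)/E_s · I_f  ⇒  E_s = q·B·(1−ν²)·I_f / S_e.
E_s = 337 × 3.3 × 0.91 × 1 / 0.02 = 50600 kPa

E_s ≈ 50600 kPa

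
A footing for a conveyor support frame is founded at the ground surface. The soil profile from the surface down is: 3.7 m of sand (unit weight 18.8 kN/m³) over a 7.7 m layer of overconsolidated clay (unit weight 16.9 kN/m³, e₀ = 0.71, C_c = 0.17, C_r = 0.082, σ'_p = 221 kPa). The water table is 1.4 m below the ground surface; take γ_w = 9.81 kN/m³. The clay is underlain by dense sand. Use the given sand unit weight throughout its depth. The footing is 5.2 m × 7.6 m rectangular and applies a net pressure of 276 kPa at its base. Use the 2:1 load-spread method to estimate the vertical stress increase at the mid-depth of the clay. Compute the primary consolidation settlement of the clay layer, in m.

Mid-depth of clay below the ground surface: z = 3.7 + 7.7/2 = 7.55 m.
Total vertical stress at mid-clay: σ_v = 18.8×3.7 + 16.9×3.85 = 134.62 kPa.
Pore pressure: u = 9.81×(7.55 − 1.4) = 60.332 kPa.
Initial effective stress: σ'_0 = σ_v − u = 134.62 − 60.332 = 74.288 kPa.
Stress increase at mid-clay by the 2:1 spreading method:
Δσ = qBL/((B+z)(L+z)) = 276×5.2×7.6/((5.2+7.55)(7.6+7.55)) = 56.468 kPa
Final effective stress: σ'_f = 74.288 + 56.468 = 130.76 kPa.
σ'_f = 130.76 ≤ σ'_p = 221 kPa, so the clay remains overconsolidated and only the recompression index applies:
S_c = C_r·H/(1+e₀)·log₁₀(σ'_f/σ'_0) = 0.082×7.7/1.71×log₁₀(130.76/74.288)
    = 0.36924 × 0.24556 = 0.09067 m

S_c ≈ 0.0907 m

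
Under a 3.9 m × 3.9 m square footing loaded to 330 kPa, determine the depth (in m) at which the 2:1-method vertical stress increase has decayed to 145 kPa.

2:1 spreading — at depth z the loaded area has grown by z in each plan dimension:
qB²/(B+z)² = Δσ_z ⇒ z = B(√(q/Δσ_z) − 1) = 3.9×(√(330/145) − 1) = 1.984 m

z ≈ 1.98 m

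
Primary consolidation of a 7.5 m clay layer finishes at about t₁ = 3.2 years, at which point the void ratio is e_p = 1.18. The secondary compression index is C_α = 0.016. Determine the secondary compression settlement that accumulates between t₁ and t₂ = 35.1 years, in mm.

S_s ≈ 57.3 mm

Secondary compression: S_s = C_α·H/(1+e_p)·log₁₀(t₂/t₁)
S_s = 0.016×7.5/(1+1.18)×log₁₀(35.1/3.2)
    = 0.05505 × 1.04 = 0.05726 m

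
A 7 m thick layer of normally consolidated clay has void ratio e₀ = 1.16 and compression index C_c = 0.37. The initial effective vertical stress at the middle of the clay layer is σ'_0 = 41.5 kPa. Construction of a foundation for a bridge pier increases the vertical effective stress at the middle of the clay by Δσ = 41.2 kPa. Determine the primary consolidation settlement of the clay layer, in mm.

S_c ≈ 359 mm

Final effective stress: σ'_f = σ'_0 + Δσ = 41.5 + 41.2 = 82.7 kPa.
Normally consolidated clay, so the full stress increment lies on the virgin compression line:
S_c = C_c·H/(1+e₀)·log₁₀(σ'_f/σ'_0) = 0.37×7/(1+1.16)×log₁₀(82.7/41.5)
    = 1.1991 × 0.29946 = 0.3591 m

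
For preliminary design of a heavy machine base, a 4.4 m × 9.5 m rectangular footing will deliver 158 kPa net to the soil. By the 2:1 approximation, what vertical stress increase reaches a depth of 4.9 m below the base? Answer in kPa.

By the 2:1 method the load spreads at 1 horizontal : 2 vertical, so at depth z the loaded area has grown by z in each plan dimension:
Δσ = qBL/((B+z)(L+z)) = 158×4.4×9.5/((4.4+4.9)(9.5+4.9)) = 49.316 kPa

Δσ_z ≈ 49.3 kPa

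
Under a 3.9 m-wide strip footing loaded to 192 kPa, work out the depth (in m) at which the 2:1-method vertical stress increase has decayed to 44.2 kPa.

2:1 spreading — at depth z the loaded area has grown by z in each plan dimension:
qB/(B+z) = Δσ_z ⇒ z = qB/Δσ_z − B = 192×3.9/44.2 − 3.9 = 13.04 m

z ≈ 13 m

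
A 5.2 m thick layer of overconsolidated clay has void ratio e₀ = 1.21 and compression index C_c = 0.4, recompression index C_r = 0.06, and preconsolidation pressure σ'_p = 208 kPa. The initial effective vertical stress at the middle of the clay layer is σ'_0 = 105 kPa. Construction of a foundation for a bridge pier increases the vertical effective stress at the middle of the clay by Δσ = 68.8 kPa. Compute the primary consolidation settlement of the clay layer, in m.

Final effective stress: σ'_f = 105 + 68.8 = 173.8 kPa.
σ'_f = 173.8 ≤ σ'_p = 208 kPa, so the clay remains overconsolidated and only the recompression index applies:
S_c = C_r·H/(1+e₀)·log₁₀(σ'_f/σ'_0) = 0.06×5.2/2.21×log₁₀(173.8/105)
    = 0.14117 × 0.21886 = 0.0309 m

S_c ≈ 0.0309 m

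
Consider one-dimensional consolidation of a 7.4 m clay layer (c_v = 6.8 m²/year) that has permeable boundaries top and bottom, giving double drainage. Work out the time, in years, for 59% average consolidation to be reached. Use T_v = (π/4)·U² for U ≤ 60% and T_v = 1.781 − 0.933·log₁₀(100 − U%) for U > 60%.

t ≈ 0.55 years

Drainage path length: H_d = H/2 = 3.7 m (double drainage).
U ≤ 60%: T_v = (π/4)·U² = (π/4)×0.59² = 0.2734.
t = T_v·H_d²/c_v = 0.2734×3.7²/6.8 = 0.5504 years.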